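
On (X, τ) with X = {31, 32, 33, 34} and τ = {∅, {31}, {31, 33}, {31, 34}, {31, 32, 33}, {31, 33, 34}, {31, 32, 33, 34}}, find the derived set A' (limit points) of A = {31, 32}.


A' = {32, 33, 34}

For each x ∈ X, list the open sets U ∈ τ with x ∈ U, then check whether U ∩ (A ∖ {x}) ≠ ∅ for every such U.
  x = 31: open {31} ∋ x has {31} ∩ (A ∖ {31}) = ∅, so x is NOT a limit point.
  x = 32: opens ∋ x are {31, 32, 33}, {31, 32, 33, 34}; each meets A ∖ {32}, so x IS a limit point.
  x = 33: opens ∋ x are {31, 33}, {31, 32, 33}, {31, 33, 34}, {31, 32, 33, 34}; each meets A ∖ {33}, so x IS a limit point.
  x = 34: opens ∋ x are {31, 34}, {31, 33, 34}, {31, 32, 33, 34}; each meets A ∖ {34}, so x IS a limit point.
Collecting: A' = {32, 33, 34}.


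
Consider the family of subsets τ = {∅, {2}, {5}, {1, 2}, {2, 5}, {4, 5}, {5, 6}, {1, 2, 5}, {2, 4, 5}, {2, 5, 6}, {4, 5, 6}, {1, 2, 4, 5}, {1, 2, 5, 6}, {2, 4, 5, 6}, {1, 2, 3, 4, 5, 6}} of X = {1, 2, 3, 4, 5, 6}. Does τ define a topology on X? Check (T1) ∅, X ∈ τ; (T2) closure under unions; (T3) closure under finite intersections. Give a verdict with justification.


τ is NOT a topology on X.

Axiom (T1): ∅ ∈ τ? Yes; X ∈ τ? Yes.
Axiom (T2/T3): check pairwise unions and intersections of members of τ.
Counterexample for (T2): {1, 2} ∪ {4, 5, 6} = {1, 2, 4, 5, 6} ∉ τ. Therefore τ is NOT a topology.


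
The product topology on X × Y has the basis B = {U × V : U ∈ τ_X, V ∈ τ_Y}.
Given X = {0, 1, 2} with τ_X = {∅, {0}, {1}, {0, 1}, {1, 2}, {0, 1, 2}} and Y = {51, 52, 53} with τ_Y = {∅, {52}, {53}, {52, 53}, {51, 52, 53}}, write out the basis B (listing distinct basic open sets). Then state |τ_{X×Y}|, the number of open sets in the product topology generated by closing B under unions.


Basis B = {∅ × ∅, {0} × {52}, {0} × {53}, {1} × {52}, {1} × {53}, {0} × {52, 53}, {0, 1} × {52}, {0, 1} × {53}, {1} × {52, 53}, {1, 2} × {52}, {1, 2} × {53}, {0} × {51, 52, 53}, {0, 1, 2} × {52}, {0, 1, 2} × {53}, {1} × {51, 52, 53}, {0, 1} × {52, 53}, {1, 2} × {52, 53}, {0, 1} × {51, 52, 53}, {0, 1, 2} × {52, 53}, {1, 2} × {51, 52, 53}, {0, 1, 2} × {51, 52, 53}}; |τ_{X×Y}| = 70.

Enumerate products U × V with U ∈ τ_X, V ∈ τ_Y (deduplicated):
  ∅ × ∅ = {} (∅)
  {0} × {52} = {(0,52)}
  {0} × {53} = {(0,53)}
  {1} × {52} = {(1,52)}
  {1} × {53} = {(1,53)}
  {0} × {52, 53} = {(0,52), (0,53)}
  {0, 1} × {52} = {(0,52), (1,52)}
  {0, 1} × {53} = {(0,53), (1,53)}
  {1} × {52, 53} = {(1,52), (1,53)}
  {1, 2} × {52} = {(1,52), (2,52)}
  {1, 2} × {53} = {(1,53), (2,53)}
  {0} × {51, 52, 53} = {(0,51), (0,52), (0,53)}
  {0, 1, 2} × {52} = {(0,52), (1,52), (2,52)}
  {0, 1, 2} × {53} = {(0,53), (1,53), (2,53)}
  {1} × {51, 52, 53} = {(1,51), (1,52), (1,53)}
  {0, 1} × {52, 53} = {(0,52), (0,53), (1,52), (1,53)}
  {1, 2} × {52, 53} = {(1,52), (1,53), (2,52), (2,53)}
  {0, 1} × {51, 52, 53} = {(0,51), (0,52), (0,53), (1,51), (1,52), (1,53)}
  {0, 1, 2} × {52, 53} = {(0,52), (0,53), (1,52), (1,53), (2,52), (2,53)}
  {1, 2} × {51, 52, 53} = {(1,51), (1,52), (1,53), (2,51), (2,52), (2,53)}
  {0, 1, 2} × {51, 52, 53} = {(0,51), (0,52), (0,53), (1,51), (1,52), (1,53), (2,51), (2,52), (2,53)}
These 21 distinct sets form the basis B.
Close under arbitrary unions to get τ_{X×Y}; counting gives |τ_{X×Y}| = 70.


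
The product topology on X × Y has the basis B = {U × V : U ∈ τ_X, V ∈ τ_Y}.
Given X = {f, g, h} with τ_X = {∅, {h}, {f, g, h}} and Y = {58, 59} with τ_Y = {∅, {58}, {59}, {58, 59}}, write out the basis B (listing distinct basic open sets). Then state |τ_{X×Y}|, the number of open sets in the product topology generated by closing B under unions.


Basis B = {∅ × ∅, {h} × {58}, {h} × {59}, {h} × {58, 59}, {f, g, h} × {58}, {f, g, h} × {59}, {f, g, h} × {58, 59}}; |τ_{X×Y}| = 9.

Enumerate products U × V with U ∈ τ_X, V ∈ τ_Y (deduplicated):
  ∅ × ∅ = {} (∅)
  {h} × {58} = {(h,58)}
  {h} × {59} = {(h,59)}
  {h} × {58, 59} = {(h,58), (h,59)}
  {f, g, h} × {58} = {(f,58), (g,58), (h,58)}
  {f, g, h} × {59} = {(f,59), (g,59), (h,59)}
  {f, g, h} × {58, 59} = {(f,58), (f,59), (g,58), (g,59), (h,58), (h,59)}
These 7 distinct sets form the basis B.
Close under arbitrary unions to get τ_{X×Y}; counting gives |τ_{X×Y}| = 9.


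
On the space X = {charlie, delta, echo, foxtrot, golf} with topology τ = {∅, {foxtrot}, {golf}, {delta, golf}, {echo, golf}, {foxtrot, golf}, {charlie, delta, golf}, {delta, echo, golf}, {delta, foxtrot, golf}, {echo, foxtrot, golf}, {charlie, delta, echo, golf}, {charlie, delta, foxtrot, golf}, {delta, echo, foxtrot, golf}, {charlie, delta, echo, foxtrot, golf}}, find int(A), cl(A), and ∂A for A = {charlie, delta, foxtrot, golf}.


int(A) = {charlie, delta, foxtrot, golf}, cl(A) = {charlie, delta, echo, foxtrot, golf}, ∂A = {echo}.

Closed sets in (X, τ) are complements of opens:
  closed(X, τ) = {∅, {charlie}, {echo}, {foxtrot}, {charlie, delta}, {charlie, echo}, {charlie, foxtrot}, {echo, foxtrot}, {charlie, delta, echo}, {charlie, delta, foxtrot}, {charlie, echo, foxtrot}, {charlie, delta, echo, foxtrot}, {charlie, delta, echo, golf}, {charlie, delta, echo, foxtrot, golf}}.
int(A) = ⋃ {U ∈ τ : U ⊆ A}. Opens contained in A: ∅, {foxtrot}, {golf}, {delta, golf}, {foxtrot, golf}, {charlie, delta, golf}, {delta, foxtrot, golf}, {charlie, delta, foxtrot, golf}.
Taking the union of these: int(A) = {charlie, delta, foxtrot, golf}.
cl(A) = ⋂ {C closed : A ⊆ C}. Closed sets containing A: {charlie, delta, echo, foxtrot, golf}.
Intersecting these: cl(A) = {charlie, delta, echo, foxtrot, golf}.
∂A = cl(A) ∖ int(A) = {charlie, delta, echo, foxtrot, golf} ∖ {charlie, delta, foxtrot, golf} = {echo}.


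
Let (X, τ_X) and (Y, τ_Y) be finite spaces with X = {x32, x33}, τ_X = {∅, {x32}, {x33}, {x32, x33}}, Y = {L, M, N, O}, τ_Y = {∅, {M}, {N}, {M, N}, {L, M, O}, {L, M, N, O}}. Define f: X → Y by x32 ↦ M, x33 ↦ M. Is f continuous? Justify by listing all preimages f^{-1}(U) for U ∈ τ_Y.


f IS continuous.

Compute f^{-1}(U) for each U ∈ τ_Y:
  U = ∅: f^{-1}(U) = ∅ ∈ τ_X ✓.
  U = {M}: f^{-1}(U) = {x32, x33} ∈ τ_X ✓.
  U = {N}: f^{-1}(U) = ∅ ∈ τ_X ✓.
  U = {M, N}: f^{-1}(U) = {x32, x33} ∈ τ_X ✓.
  U = {L, M, O}: f^{-1}(U) = {x32, x33} ∈ τ_X ✓.
  U = {L, M, N, O}: f^{-1}(U) = {x32, x33} ∈ τ_X ✓.
Every preimage lies in τ_X, so f IS continuous.


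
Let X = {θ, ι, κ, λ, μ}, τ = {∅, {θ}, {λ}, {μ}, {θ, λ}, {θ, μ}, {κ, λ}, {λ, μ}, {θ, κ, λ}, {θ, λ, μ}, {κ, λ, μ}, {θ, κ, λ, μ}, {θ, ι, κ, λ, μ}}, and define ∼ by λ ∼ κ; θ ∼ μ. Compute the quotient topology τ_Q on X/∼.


X/∼ = {[θ=μ], [ι], [κ=λ]}; |τ_Q| = 5.

Equivalence classes: [θ=μ], [ι], [κ=λ].
Quotient map π: X → X/∼ sends θ ↦ [θ=μ], ι ↦ [ι], κ ↦ [κ=λ], λ ↦ [κ=λ], μ ↦ [θ=μ].
For each subset V ⊆ X/∼, compute π^{-1}(V) ⊆ X and check whether π^{-1}(V) ∈ τ. V is open in τ_Q iff π^{-1}(V) ∈ τ.
  V = {}: π^{-1}(V) = ∅ ∈ τ ✓.
  V = {[θ=μ]}: π^{-1}(V) = {θ, μ} ∈ τ ✓.
  V = {[ι]}: π^{-1}(V) = {ι} ∉ τ ✗.
  V = {[θ=μ], [ι]}: π^{-1}(V) = {θ, ι, μ} ∉ τ ✗.
  V = {[κ=λ]}: π^{-1}(V) = {κ, λ} ∈ τ ✓.
  V = {[θ=μ], [κ=λ]}: π^{-1}(V) = {θ, κ, λ, μ} ∈ τ ✓.
  V = {[ι], [κ=λ]}: π^{-1}(V) = {ι, κ, λ} ∉ τ ✗.
  V = {[θ=μ], [ι], [κ=λ]}: π^{-1}(V) = {θ, ι, κ, λ, μ} ∈ τ ✓.
Open sets in the quotient: τ_Q = {{}, {[θ=μ]}, {[κ=λ]}, {[θ=μ], [κ=λ]}, {[θ=μ], [ι], [κ=λ]}} (5 elements).


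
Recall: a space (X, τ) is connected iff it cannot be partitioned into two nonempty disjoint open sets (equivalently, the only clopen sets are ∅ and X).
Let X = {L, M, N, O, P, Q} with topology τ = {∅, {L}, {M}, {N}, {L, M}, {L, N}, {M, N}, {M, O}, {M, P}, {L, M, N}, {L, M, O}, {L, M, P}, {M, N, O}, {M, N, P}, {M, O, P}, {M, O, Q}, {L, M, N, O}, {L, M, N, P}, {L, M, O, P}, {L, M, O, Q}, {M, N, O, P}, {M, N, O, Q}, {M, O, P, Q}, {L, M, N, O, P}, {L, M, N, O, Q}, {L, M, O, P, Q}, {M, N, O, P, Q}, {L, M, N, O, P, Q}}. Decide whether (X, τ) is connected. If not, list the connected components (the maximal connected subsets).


(X, τ) is disconnected; components = [{L}, {N}, {M, O, P, Q}].

Find clopen sets (U ∈ τ with X ∖ U ∈ τ):
  U = ∅, X ∖ U = {L, M, N, O, P, Q} — both open, so U is clopen.
  U = {L}, X ∖ U = {M, N, O, P, Q} — both open, so U is clopen.
  U = {N}, X ∖ U = {L, M, O, P, Q} — both open, so U is clopen.
  U = {L, N}, X ∖ U = {M, O, P, Q} — both open, so U is clopen.
  U = {M, O, P, Q}, X ∖ U = {L, N} — both open, so U is clopen.
  U = {L, M, O, P, Q}, X ∖ U = {N} — both open, so U is clopen.
  U = {M, N, O, P, Q}, X ∖ U = {L} — both open, so U is clopen.
  U = {L, M, N, O, P, Q}, X ∖ U = ∅ — both open, so U is clopen.
Nontrivial clopen(s) exist: e.g. {N}. So (X, τ) is disconnected.
Compute connected components by grouping points that agree on all clopens:
  component: {L}
  component: {N}
  component: {M, O, P, Q}


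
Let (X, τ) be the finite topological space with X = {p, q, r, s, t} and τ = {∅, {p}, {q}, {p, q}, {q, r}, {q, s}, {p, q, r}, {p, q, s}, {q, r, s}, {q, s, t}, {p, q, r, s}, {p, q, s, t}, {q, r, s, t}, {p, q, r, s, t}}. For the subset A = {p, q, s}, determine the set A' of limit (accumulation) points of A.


A' = {r, s, t}

For each x ∈ X, list the open sets U ∈ τ with x ∈ U, then check whether U ∩ (A ∖ {x}) ≠ ∅ for every such U.
  x = p: open {p} ∋ x has {p} ∩ (A ∖ {p}) = ∅, so x is NOT a limit point.
  x = q: open {q} ∋ x has {q} ∩ (A ∖ {q}) = ∅, so x is NOT a limit point.
  x = r: opens ∋ x are {q, r}, {p, q, r}, {q, r, s}, {p, q, r, s}, {q, r, s, t}, {p, q, r, s, t}; each meets A ∖ {r}, so x IS a limit point.
  x = s: opens ∋ x are {q, s}, {p, q, s}, {q, r, s}, {q, s, t}, {p, q, r, s}, {p, q, s, t}, {q, r, s, t}, {p, q, r, s, t}; each meets A ∖ {s}, so x IS a limit point.
  x = t: opens ∋ x are {q, s, t}, {p, q, s, t}, {q, r, s, t}, {p, q, r, s, t}; each meets A ∖ {t}, so x IS a limit point.
Collecting: A' = {r, s, t}.


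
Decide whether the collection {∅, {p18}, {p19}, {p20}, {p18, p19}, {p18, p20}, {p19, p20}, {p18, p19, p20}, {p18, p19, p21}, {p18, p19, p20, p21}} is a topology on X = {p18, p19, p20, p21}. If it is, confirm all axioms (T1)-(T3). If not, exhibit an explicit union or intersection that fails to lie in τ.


τ IS a topology on X.

Axiom (T1): ∅ ∈ τ? Yes; X ∈ τ? Yes.
Axiom (T2/T3): check pairwise unions and intersections of members of τ.
All pairwise intersections and unions checked — each lies in τ. Therefore τ satisfies (T1), (T2), (T3): it IS a topology on X.


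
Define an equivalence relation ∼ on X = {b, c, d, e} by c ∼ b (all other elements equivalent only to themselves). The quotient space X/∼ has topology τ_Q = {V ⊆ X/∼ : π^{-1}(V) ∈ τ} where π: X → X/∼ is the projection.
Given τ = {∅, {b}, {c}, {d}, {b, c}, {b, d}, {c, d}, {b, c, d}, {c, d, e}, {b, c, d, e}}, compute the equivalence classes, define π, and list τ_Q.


X/∼ = {[b=c], [d], [e]}; |τ_Q| = 5.

Equivalence classes: [b=c], [d], [e].
Quotient map π: X → X/∼ sends b ↦ [b=c], c ↦ [b=c], d ↦ [d], e ↦ [e].
For each subset V ⊆ X/∼, compute π^{-1}(V) ⊆ X and check whether π^{-1}(V) ∈ τ. V is open in τ_Q iff π^{-1}(V) ∈ τ.
  V = {}: π^{-1}(V) = ∅ ∈ τ ✓.
  V = {[b=c]}: π^{-1}(V) = {b, c} ∈ τ ✓.
  V = {[d]}: π^{-1}(V) = {d} ∈ τ ✓.
  V = {[b=c], [d]}: π^{-1}(V) = {b, c, d} ∈ τ ✓.
  V = {[e]}: π^{-1}(V) = {e} ∉ τ ✗.
  V = {[b=c], [e]}: π^{-1}(V) = {b, c, e} ∉ τ ✗.
  V = {[d], [e]}: π^{-1}(V) = {d, e} ∉ τ ✗.
  V = {[b=c], [d], [e]}: π^{-1}(V) = {b, c, d, e} ∈ τ ✓.
Open sets in the quotient: τ_Q = {{}, {[b=c]}, {[d]}, {[b=c], [d]}, {[b=c], [d], [e]}} (5 elements).


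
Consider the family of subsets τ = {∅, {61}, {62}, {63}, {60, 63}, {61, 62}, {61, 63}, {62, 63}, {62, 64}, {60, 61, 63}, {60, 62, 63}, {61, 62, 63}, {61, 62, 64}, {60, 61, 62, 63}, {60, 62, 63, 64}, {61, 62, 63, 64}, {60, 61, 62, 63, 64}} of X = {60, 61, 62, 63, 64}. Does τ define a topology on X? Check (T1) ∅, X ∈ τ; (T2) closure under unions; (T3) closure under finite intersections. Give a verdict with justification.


τ is NOT a topology on X.

Axiom (T1): ∅ ∈ τ? Yes; X ∈ τ? Yes.
Axiom (T2/T3): check pairwise unions and intersections of members of τ.
Counterexample for (T2): {63} ∪ {62, 64} = {62, 63, 64} ∉ τ. Therefore τ is NOT a topology.


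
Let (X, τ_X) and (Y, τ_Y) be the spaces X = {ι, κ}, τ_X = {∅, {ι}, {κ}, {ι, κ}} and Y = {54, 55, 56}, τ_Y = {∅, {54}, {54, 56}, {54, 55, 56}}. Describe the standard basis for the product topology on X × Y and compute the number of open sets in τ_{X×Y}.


Basis B = {∅ × ∅, {ι} × {54}, {κ} × {54}, {ι} × {54, 56}, {ι, κ} × {54}, {κ} × {54, 56}, {ι} × {54, 55, 56}, {κ} × {54, 55, 56}, {ι, κ} × {54, 56}, {ι, κ} × {54, 55, 56}}; |τ_{X×Y}| = 16.

Enumerate products U × V with U ∈ τ_X, V ∈ τ_Y (deduplicated):
  ∅ × ∅ = {} (∅)
  {ι} × {54} = {(ι,54)}
  {κ} × {54} = {(κ,54)}
  {ι} × {54, 56} = {(ι,54), (ι,56)}
  {ι, κ} × {54} = {(ι,54), (κ,54)}
  {κ} × {54, 56} = {(κ,54), (κ,56)}
  {ι} × {54, 55, 56} = {(ι,54), (ι,55), (ι,56)}
  {κ} × {54, 55, 56} = {(κ,54), (κ,55), (κ,56)}
  {ι, κ} × {54, 56} = {(ι,54), (ι,56), (κ,54), (κ,56)}
  {ι, κ} × {54, 55, 56} = {(ι,54), (ι,55), (ι,56), (κ,54), (κ,55), (κ,56)}
These 10 distinct sets form the basis B.
Close under arbitrary unions to get τ_{X×Y}; counting gives |τ_{X×Y}| = 16.


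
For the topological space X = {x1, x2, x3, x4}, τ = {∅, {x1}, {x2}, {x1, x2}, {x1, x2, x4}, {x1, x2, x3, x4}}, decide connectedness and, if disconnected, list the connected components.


(X, τ) is connected.

Find clopen sets (U ∈ τ with X ∖ U ∈ τ):
  U = ∅, X ∖ U = {x1, x2, x3, x4} — both open, so U is clopen.
  U = {x1, x2, x3, x4}, X ∖ U = ∅ — both open, so U is clopen.
Only trivial clopens (∅ and X) exist, so (X, τ) is connected.
Compute connected components by grouping points that agree on all clopens:
  component: {x1, x2, x3, x4}


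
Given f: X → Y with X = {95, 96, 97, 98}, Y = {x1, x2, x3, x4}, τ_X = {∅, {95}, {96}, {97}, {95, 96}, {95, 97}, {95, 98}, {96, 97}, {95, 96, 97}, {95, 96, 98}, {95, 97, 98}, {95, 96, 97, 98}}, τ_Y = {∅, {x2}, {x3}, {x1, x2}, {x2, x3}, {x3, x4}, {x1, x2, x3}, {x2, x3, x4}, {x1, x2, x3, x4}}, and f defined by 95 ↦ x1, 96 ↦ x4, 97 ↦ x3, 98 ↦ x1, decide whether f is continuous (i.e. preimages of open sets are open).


f IS continuous.

Compute f^{-1}(U) for each U ∈ τ_Y:
  U = ∅: f^{-1}(U) = ∅ ∈ τ_X ✓.
  U = {x2}: f^{-1}(U) = ∅ ∈ τ_X ✓.
  U = {x3}: f^{-1}(U) = {97} ∈ τ_X ✓.
  U = {x1, x2}: f^{-1}(U) = {95, 98} ∈ τ_X ✓.
  U = {x2, x3}: f^{-1}(U) = {97} ∈ τ_X ✓.
  U = {x3, x4}: f^{-1}(U) = {96, 97} ∈ τ_X ✓.
  U = {x1, x2, x3}: f^{-1}(U) = {95, 97, 98} ∈ τ_X ✓.
  U = {x2, x3, x4}: f^{-1}(U) = {96, 97} ∈ τ_X ✓.
  U = {x1, x2, x3, x4}: f^{-1}(U) = {95, 96, 97, 98} ∈ τ_X ✓.
Every preimage lies in τ_X, so f IS continuous.


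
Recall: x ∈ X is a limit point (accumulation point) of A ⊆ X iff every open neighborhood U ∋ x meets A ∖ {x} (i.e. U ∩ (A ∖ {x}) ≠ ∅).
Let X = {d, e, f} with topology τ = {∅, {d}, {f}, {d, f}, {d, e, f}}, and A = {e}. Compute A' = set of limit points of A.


A' = ∅

For each x ∈ X, list the open sets U ∈ τ with x ∈ U, then check whether U ∩ (A ∖ {x}) ≠ ∅ for every such U.
  x = d: open {d} ∋ x has {d} ∩ (A ∖ {d}) = ∅, so x is NOT a limit point.
  x = e: open {d, e, f} ∋ x has {d, e, f} ∩ (A ∖ {e}) = ∅, so x is NOT a limit point.
  x = f: open {f} ∋ x has {f} ∩ (A ∖ {f}) = ∅, so x is NOT a limit point.
Collecting: A' = ∅.


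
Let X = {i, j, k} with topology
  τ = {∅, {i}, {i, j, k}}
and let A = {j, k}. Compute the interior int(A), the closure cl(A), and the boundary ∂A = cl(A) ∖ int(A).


int(A) = ∅, cl(A) = {j, k}, ∂A = {j, k}.

Closed sets in (X, τ) are complements of opens:
  closed(X, τ) = {∅, {j, k}, {i, j, k}}.
int(A) = ⋃ {U ∈ τ : U ⊆ A}. Opens contained in A: ∅.
Taking the union of these: int(A) = ∅.
cl(A) = ⋂ {C closed : A ⊆ C}. Closed sets containing A: {j, k}, {i, j, k}.
Intersecting these: cl(A) = {j, k}.
∂A = cl(A) ∖ int(A) = {j, k} ∖ ∅ = {j, k}.


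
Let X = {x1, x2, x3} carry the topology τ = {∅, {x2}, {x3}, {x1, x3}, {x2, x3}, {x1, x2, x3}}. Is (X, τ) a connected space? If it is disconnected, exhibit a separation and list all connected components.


(X, τ) is disconnected; components = [{x2}, {x1, x3}].

Find clopen sets (U ∈ τ with X ∖ U ∈ τ):
  U = ∅, X ∖ U = {x1, x2, x3} — both open, so U is clopen.
  U = {x2}, X ∖ U = {x1, x3} — both open, so U is clopen.
  U = {x1, x3}, X ∖ U = {x2} — both open, so U is clopen.
  U = {x1, x2, x3}, X ∖ U = ∅ — both open, so U is clopen.
Nontrivial clopen(s) exist: e.g. {x2}. So (X, τ) is disconnected.
Compute connected components by grouping points that agree on all clopens:
  component: {x2}
  component: {x1, x3}


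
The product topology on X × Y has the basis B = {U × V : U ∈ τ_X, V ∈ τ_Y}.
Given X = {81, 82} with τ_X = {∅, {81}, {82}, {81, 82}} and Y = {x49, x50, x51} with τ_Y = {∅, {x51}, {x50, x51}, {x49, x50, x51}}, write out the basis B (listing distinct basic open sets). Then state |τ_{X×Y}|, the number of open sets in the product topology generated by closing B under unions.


Basis B = {∅ × ∅, {81} × {x51}, {82} × {x51}, {81} × {x50, x51}, {81, 82} × {x51}, {82} × {x50, x51}, {81} × {x49, x50, x51}, {82} × {x49, x50, x51}, {81, 82} × {x50, x51}, {81, 82} × {x49, x50, x51}}; |τ_{X×Y}| = 16.

Enumerate products U × V with U ∈ τ_X, V ∈ τ_Y (deduplicated):
  ∅ × ∅ = {} (∅)
  {81} × {x51} = {(81,x51)}
  {82} × {x51} = {(82,x51)}
  {81} × {x50, x51} = {(81,x50), (81,x51)}
  {81, 82} × {x51} = {(81,x51), (82,x51)}
  {82} × {x50, x51} = {(82,x50), (82,x51)}
  {81} × {x49, x50, x51} = {(81,x49), (81,x50), (81,x51)}
  {82} × {x49, x50, x51} = {(82,x49), (82,x50), (82,x51)}
  {81, 82} × {x50, x51} = {(81,x50), (81,x51), (82,x50), (82,x51)}
  {81, 82} × {x49, x50, x51} = {(81,x49), (81,x50), (81,x51), (82,x49), (82,x50), (82,x51)}
These 10 distinct sets form the basis B.
Close under arbitrary unions to get τ_{X×Y}; counting gives |τ_{X×Y}| = 16.


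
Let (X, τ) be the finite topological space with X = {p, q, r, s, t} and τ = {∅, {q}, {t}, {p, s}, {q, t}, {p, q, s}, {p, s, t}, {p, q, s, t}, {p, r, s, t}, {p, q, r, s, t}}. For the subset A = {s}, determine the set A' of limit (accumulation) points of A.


A' = {p, r}

For each x ∈ X, list the open sets U ∈ τ with x ∈ U, then check whether U ∩ (A ∖ {x}) ≠ ∅ for every such U.
  x = p: opens ∋ x are {p, s}, {p, q, s}, {p, s, t}, {p, q, s, t}, {p, r, s, t}, {p, q, r, s, t}; each meets A ∖ {p}, so x IS a limit point.
  x = q: open {q} ∋ x has {q} ∩ (A ∖ {q}) = ∅, so x is NOT a limit point.
  x = r: opens ∋ x are {p, r, s, t}, {p, q, r, s, t}; each meets A ∖ {r}, so x IS a limit point.
  x = s: open {p, s} ∋ x has {p, s} ∩ (A ∖ {s}) = ∅, so x is NOT a limit point.
  x = t: open {t} ∋ x has {t} ∩ (A ∖ {t}) = ∅, so x is NOT a limit point.
Collecting: A' = {p, r}.


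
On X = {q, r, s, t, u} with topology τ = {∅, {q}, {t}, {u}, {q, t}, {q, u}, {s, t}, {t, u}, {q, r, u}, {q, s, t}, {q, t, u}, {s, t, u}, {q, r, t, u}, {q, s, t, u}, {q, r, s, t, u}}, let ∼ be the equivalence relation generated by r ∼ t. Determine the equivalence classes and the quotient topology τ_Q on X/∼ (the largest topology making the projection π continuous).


X/∼ = {[q], [r=t], [s], [u]}; |τ_Q| = 6.

Equivalence classes: [q], [r=t], [s], [u].
Quotient map π: X → X/∼ sends q ↦ [q], r ↦ [r=t], s ↦ [s], t ↦ [r=t], u ↦ [u].
For each subset V ⊆ X/∼, compute π^{-1}(V) ⊆ X and check whether π^{-1}(V) ∈ τ. V is open in τ_Q iff π^{-1}(V) ∈ τ.
  V = {}: π^{-1}(V) = ∅ ∈ τ ✓.
  V = {[q]}: π^{-1}(V) = {q} ∈ τ ✓.
  V = {[r=t]}: π^{-1}(V) = {r, t} ∉ τ ✗.
  V = {[q], [r=t]}: π^{-1}(V) = {q, r, t} ∉ τ ✗.
  V = {[s]}: π^{-1}(V) = {s} ∉ τ ✗.
  V = {[q], [s]}: π^{-1}(V) = {q, s} ∉ τ ✗.
  V = {[r=t], [s]}: π^{-1}(V) = {r, s, t} ∉ τ ✗.
  V = {[q], [r=t], [s]}: π^{-1}(V) = {q, r, s, t} ∉ τ ✗.
  V = {[u]}: π^{-1}(V) = {u} ∈ τ ✓.
  V = {[q], [u]}: π^{-1}(V) = {q, u} ∈ τ ✓.
  V = {[r=t], [u]}: π^{-1}(V) = {r, t, u} ∉ τ ✗.
  V = {[q], [r=t], [u]}: π^{-1}(V) = {q, r, t, u} ∈ τ ✓.
  V = {[s], [u]}: π^{-1}(V) = {s, u} ∉ τ ✗.
  V = {[q], [s], [u]}: π^{-1}(V) = {q, s, u} ∉ τ ✗.
  V = {[r=t], [s], [u]}: π^{-1}(V) = {r, s, t, u} ∉ τ ✗.
  V = {[q], [r=t], [s], [u]}: π^{-1}(V) = {q, r, s, t, u} ∈ τ ✓.
Open sets in the quotient: τ_Q = {{}, {[q]}, {[u]}, {[q], [u]}, {[q], [r=t], [u]}, {[q], [r=t], [s], [u]}} (6 elements).


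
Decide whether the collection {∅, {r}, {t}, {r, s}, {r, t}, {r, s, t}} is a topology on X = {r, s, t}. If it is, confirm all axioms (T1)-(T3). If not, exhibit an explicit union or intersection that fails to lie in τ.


τ IS a topology on X.

Axiom (T1): ∅ ∈ τ? Yes; X ∈ τ? Yes.
Axiom (T2/T3): check pairwise unions and intersections of members of τ.
All pairwise intersections and unions checked — each lies in τ. Therefore τ satisfies (T1), (T2), (T3): it IS a topology on X.


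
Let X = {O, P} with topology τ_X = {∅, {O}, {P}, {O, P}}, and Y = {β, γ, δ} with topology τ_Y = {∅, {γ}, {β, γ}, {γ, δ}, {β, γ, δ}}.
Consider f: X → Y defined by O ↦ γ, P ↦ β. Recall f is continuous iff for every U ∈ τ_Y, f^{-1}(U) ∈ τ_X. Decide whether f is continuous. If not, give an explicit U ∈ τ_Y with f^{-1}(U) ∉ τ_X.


f IS continuous.

Compute f^{-1}(U) for each U ∈ τ_Y:
  U = ∅: f^{-1}(U) = ∅ ∈ τ_X ✓.
  U = {γ}: f^{-1}(U) = {O} ∈ τ_X ✓.
  U = {β, γ}: f^{-1}(U) = {O, P} ∈ τ_X ✓.
  U = {γ, δ}: f^{-1}(U) = {O} ∈ τ_X ✓.
  U = {β, γ, δ}: f^{-1}(U) = {O, P} ∈ τ_X ✓.
Every preimage lies in τ_X, so f IS continuous.


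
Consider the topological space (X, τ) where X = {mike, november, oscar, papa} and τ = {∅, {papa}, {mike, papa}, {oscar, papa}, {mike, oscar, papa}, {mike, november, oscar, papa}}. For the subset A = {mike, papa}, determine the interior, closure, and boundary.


int(A) = {mike, papa}, cl(A) = {mike, november, oscar, papa}, ∂A = {november, oscar}.

Closed sets in (X, τ) are complements of opens:
  closed(X, τ) = {∅, {november}, {mike, november}, {november, oscar}, {mike, november, oscar}, {mike, november, oscar, papa}}.
int(A) = ⋃ {U ∈ τ : U ⊆ A}. Opens contained in A: ∅, {papa}, {mike, papa}.
Taking the union of these: int(A) = {mike, papa}.
cl(A) = ⋂ {C closed : A ⊆ C}. Closed sets containing A: {mike, november, oscar, papa}.
Intersecting these: cl(A) = {mike, november, oscar, papa}.
∂A = cl(A) ∖ int(A) = {mike, november, oscar, papa} ∖ {mike, papa} = {november, oscar}.


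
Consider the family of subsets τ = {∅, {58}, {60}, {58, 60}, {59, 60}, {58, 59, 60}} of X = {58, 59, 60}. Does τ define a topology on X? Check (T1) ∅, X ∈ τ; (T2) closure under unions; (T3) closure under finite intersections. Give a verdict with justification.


τ IS a topology on X.

Axiom (T1): ∅ ∈ τ? Yes; X ∈ τ? Yes.
Axiom (T2/T3): check pairwise unions and intersections of members of τ.
All pairwise intersections and unions checked — each lies in τ. Therefore τ satisfies (T1), (T2), (T3): it IS a topology on X.


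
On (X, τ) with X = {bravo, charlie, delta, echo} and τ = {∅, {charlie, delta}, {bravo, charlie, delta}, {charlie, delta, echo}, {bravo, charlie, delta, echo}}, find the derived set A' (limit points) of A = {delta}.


A' = {bravo, charlie, echo}

For each x ∈ X, list the open sets U ∈ τ with x ∈ U, then check whether U ∩ (A ∖ {x}) ≠ ∅ for every such U.
  x = bravo: opens ∋ x are {bravo, charlie, delta}, {bravo, charlie, delta, echo}; each meets A ∖ {bravo}, so x IS a limit point.
  x = charlie: opens ∋ x are {charlie, delta}, {bravo, charlie, delta}, {charlie, delta, echo}, {bravo, charlie, delta, echo}; each meets A ∖ {charlie}, so x IS a limit point.
  x = delta: open {charlie, delta} ∋ x has {charlie, delta} ∩ (A ∖ {delta}) = ∅, so x is NOT a limit point.
  x = echo: opens ∋ x are {charlie, delta, echo}, {bravo, charlie, delta, echo}; each meets A ∖ {echo}, so x IS a limit point.
Collecting: A' = {bravo, charlie, echo}.


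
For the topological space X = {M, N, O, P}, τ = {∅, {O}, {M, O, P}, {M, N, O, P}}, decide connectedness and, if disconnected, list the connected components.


(X, τ) is connected.

Find clopen sets (U ∈ τ with X ∖ U ∈ τ):
  U = ∅, X ∖ U = {M, N, O, P} — both open, so U is clopen.
  U = {M, N, O, P}, X ∖ U = ∅ — both open, so U is clopen.
Only trivial clopens (∅ and X) exist, so (X, τ) is connected.
Compute connected components by grouping points that agree on all clopens:
  component: {M, N, O, P}


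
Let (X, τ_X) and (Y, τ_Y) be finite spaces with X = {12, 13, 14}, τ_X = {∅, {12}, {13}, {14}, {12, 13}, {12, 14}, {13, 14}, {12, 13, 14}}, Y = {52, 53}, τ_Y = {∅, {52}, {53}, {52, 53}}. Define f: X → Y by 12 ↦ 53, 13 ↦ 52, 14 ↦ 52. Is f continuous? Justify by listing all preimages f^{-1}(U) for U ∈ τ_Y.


f IS continuous.

Compute f^{-1}(U) for each U ∈ τ_Y:
  U = ∅: f^{-1}(U) = ∅ ∈ τ_X ✓.
  U = {52}: f^{-1}(U) = {13, 14} ∈ τ_X ✓.
  U = {53}: f^{-1}(U) = {12} ∈ τ_X ✓.
  U = {52, 53}: f^{-1}(U) = {12, 13, 14} ∈ τ_X ✓.
Every preimage lies in τ_X, so f IS continuous.


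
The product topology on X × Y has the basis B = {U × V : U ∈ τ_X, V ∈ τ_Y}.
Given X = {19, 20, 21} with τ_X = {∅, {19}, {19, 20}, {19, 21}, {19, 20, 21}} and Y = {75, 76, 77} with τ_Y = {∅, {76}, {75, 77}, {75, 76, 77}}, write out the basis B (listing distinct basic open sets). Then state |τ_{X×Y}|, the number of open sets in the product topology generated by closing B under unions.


Basis B = {∅ × ∅, {19} × {76}, {19} × {75, 77}, {19, 20} × {76}, {19, 21} × {76}, {19} × {75, 76, 77}, {19, 20, 21} × {76}, {19, 20} × {75, 77}, {19, 21} × {75, 77}, {19, 20} × {75, 76, 77}, {19, 21} × {75, 76, 77}, {19, 20, 21} × {75, 77}, {19, 20, 21} × {75, 76, 77}}; |τ_{X×Y}| = 25.

Enumerate products U × V with U ∈ τ_X, V ∈ τ_Y (deduplicated):
  ∅ × ∅ = {} (∅)
  {19} × {76} = {(19,76)}
  {19} × {75, 77} = {(19,75), (19,77)}
  {19, 20} × {76} = {(19,76), (20,76)}
  {19, 21} × {76} = {(19,76), (21,76)}
  {19} × {75, 76, 77} = {(19,75), (19,76), (19,77)}
  {19, 20, 21} × {76} = {(19,76), (20,76), (21,76)}
  {19, 20} × {75, 77} = {(19,75), (19,77), (20,75), (20,77)}
  {19, 21} × {75, 77} = {(19,75), (19,77), (21,75), (21,77)}
  {19, 20} × {75, 76, 77} = {(19,75), (19,76), (19,77), (20,75), (20,76), (20,77)}
  {19, 21} × {75, 76, 77} = {(19,75), (19,76), (19,77), (21,75), (21,76), (21,77)}
  {19, 20, 21} × {75, 77} = {(19,75), (19,77), (20,75), (20,77), (21,75), (21,77)}
  {19, 20, 21} × {75, 76, 77} = {(19,75), (19,76), (19,77), (20,75), (20,76), (20,77), (21,75), (21,76), (21,77)}
These 13 distinct sets form the basis B.
Close under arbitrary unions to get τ_{X×Y}; counting gives |τ_{X×Y}| = 25.


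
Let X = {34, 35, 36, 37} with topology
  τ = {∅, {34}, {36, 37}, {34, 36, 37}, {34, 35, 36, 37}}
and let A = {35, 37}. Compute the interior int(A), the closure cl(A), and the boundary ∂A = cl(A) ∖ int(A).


int(A) = ∅, cl(A) = {35, 36, 37}, ∂A = {35, 36, 37}.

Closed sets in (X, τ) are complements of opens:
  closed(X, τ) = {∅, {35}, {34, 35}, {35, 36, 37}, {34, 35, 36, 37}}.
int(A) = ⋃ {U ∈ τ : U ⊆ A}. Opens contained in A: ∅.
Taking the union of these: int(A) = ∅.
cl(A) = ⋂ {C closed : A ⊆ C}. Closed sets containing A: {35, 36, 37}, {34, 35, 36, 37}.
Intersecting these: cl(A) = {35, 36, 37}.
∂A = cl(A) ∖ int(A) = {35, 36, 37} ∖ ∅ = {35, 36, 37}.


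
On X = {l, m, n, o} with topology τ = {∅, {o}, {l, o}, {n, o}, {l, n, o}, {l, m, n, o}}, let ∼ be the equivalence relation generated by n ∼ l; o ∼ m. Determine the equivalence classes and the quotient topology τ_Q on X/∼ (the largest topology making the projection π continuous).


X/∼ = {[l=n], [m=o]}; |τ_Q| = 2.

Equivalence classes: [l=n], [m=o].
Quotient map π: X → X/∼ sends l ↦ [l=n], m ↦ [m=o], n ↦ [l=n], o ↦ [m=o].
For each subset V ⊆ X/∼, compute π^{-1}(V) ⊆ X and check whether π^{-1}(V) ∈ τ. V is open in τ_Q iff π^{-1}(V) ∈ τ.
  V = {}: π^{-1}(V) = ∅ ∈ τ ✓.
  V = {[l=n]}: π^{-1}(V) = {l, n} ∉ τ ✗.
  V = {[m=o]}: π^{-1}(V) = {m, o} ∉ τ ✗.
  V = {[l=n], [m=o]}: π^{-1}(V) = {l, m, n, o} ∈ τ ✓.
Open sets in the quotient: τ_Q = {{}, {[l=n], [m=o]}} (2 elements).


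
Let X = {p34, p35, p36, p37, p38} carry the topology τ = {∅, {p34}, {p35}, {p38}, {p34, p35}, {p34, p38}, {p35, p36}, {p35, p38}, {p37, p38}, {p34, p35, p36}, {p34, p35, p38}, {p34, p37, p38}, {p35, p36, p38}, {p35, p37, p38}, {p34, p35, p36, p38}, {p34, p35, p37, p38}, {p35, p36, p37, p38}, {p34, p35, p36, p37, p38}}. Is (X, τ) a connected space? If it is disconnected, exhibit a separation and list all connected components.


(X, τ) is disconnected; components = [{p34}, {p35, p36}, {p37, p38}].

Find clopen sets (U ∈ τ with X ∖ U ∈ τ):
  U = ∅, X ∖ U = {p34, p35, p36, p37, p38} — both open, so U is clopen.
  U = {p34}, X ∖ U = {p35, p36, p37, p38} — both open, so U is clopen.
  U = {p35, p36}, X ∖ U = {p34, p37, p38} — both open, so U is clopen.
  U = {p37, p38}, X ∖ U = {p34, p35, p36} — both open, so U is clopen.
  U = {p34, p35, p36}, X ∖ U = {p37, p38} — both open, so U is clopen.
  U = {p34, p37, p38}, X ∖ U = {p35, p36} — both open, so U is clopen.
  U = {p35, p36, p37, p38}, X ∖ U = {p34} — both open, so U is clopen.
  U = {p34, p35, p36, p37, p38}, X ∖ U = ∅ — both open, so U is clopen.
Nontrivial clopen(s) exist: e.g. {p35, p36}. So (X, τ) is disconnected.
Compute connected components by grouping points that agree on all clopens:
  component: {p34}
  component: {p35, p36}
  component: {p37, p38}


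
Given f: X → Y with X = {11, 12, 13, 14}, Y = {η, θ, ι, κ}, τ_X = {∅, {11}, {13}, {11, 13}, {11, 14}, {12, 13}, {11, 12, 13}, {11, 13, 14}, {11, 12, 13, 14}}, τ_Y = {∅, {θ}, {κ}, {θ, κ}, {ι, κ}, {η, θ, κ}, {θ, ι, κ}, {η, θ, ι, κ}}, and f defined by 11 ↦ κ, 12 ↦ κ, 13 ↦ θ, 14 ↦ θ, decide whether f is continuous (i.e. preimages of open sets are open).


f is NOT continuous.

Compute f^{-1}(U) for each U ∈ τ_Y:
  U = ∅: f^{-1}(U) = ∅ ∈ τ_X ✓.
  U = {θ}: f^{-1}(U) = {13, 14} ∉ τ_X ✗.
  U = {κ}: f^{-1}(U) = {11, 12} ∉ τ_X ✗.
  U = {θ, κ}: f^{-1}(U) = {11, 12, 13, 14} ∈ τ_X ✓.
  U = {ι, κ}: f^{-1}(U) = {11, 12} ∉ τ_X ✗.
  U = {η, θ, κ}: f^{-1}(U) = {11, 12, 13, 14} ∈ τ_X ✓.
  U = {θ, ι, κ}: f^{-1}(U) = {11, 12, 13, 14} ∈ τ_X ✓.
  U = {η, θ, ι, κ}: f^{-1}(U) = {11, 12, 13, 14} ∈ τ_X ✓.
Found U = {θ} with f^{-1}(U) = {13, 14} not in τ_X. Therefore f is NOT continuous.


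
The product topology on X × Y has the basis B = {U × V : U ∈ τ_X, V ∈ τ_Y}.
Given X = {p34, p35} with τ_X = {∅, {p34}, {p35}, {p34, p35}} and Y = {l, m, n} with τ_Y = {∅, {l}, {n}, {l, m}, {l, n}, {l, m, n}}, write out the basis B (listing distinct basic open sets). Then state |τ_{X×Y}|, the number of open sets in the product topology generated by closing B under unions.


Basis B = {∅ × ∅, {p34} × {l}, {p34} × {n}, {p35} × {l}, {p35} × {n}, {p34} × {l, m}, {p34} × {l, n}, {p34, p35} × {l}, {p34, p35} × {n}, {p35} × {l, m}, {p35} × {l, n}, {p34} × {l, m, n}, {p35} × {l, m, n}, {p34, p35} × {l, m}, {p34, p35} × {l, n}, {p34, p35} × {l, m, n}}; |τ_{X×Y}| = 36.

Enumerate products U × V with U ∈ τ_X, V ∈ τ_Y (deduplicated):
  ∅ × ∅ = {} (∅)
  {p34} × {l} = {(p34,l)}
  {p34} × {n} = {(p34,n)}
  {p35} × {l} = {(p35,l)}
  {p35} × {n} = {(p35,n)}
  {p34} × {l, m} = {(p34,l), (p34,m)}
  {p34} × {l, n} = {(p34,l), (p34,n)}
  {p34, p35} × {l} = {(p34,l), (p35,l)}
  {p34, p35} × {n} = {(p34,n), (p35,n)}
  {p35} × {l, m} = {(p35,l), (p35,m)}
  {p35} × {l, n} = {(p35,l), (p35,n)}
  {p34} × {l, m, n} = {(p34,l), (p34,m), (p34,n)}
  {p35} × {l, m, n} = {(p35,l), (p35,m), (p35,n)}
  {p34, p35} × {l, m} = {(p34,l), (p34,m), (p35,l), (p35,m)}
  {p34, p35} × {l, n} = {(p34,l), (p34,n), (p35,l), (p35,n)}
  {p34, p35} × {l, m, n} = {(p34,l), (p34,m), (p34,n), (p35,l), (p35,m), (p35,n)}
These 16 distinct sets form the basis B.
Close under arbitrary unions to get τ_{X×Y}; counting gives |τ_{X×Y}| = 36.


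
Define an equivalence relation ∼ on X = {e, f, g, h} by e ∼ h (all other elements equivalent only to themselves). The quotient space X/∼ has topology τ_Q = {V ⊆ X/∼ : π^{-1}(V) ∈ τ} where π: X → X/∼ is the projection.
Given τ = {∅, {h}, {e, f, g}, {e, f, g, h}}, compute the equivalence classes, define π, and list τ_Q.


X/∼ = {[e=h], [f], [g]}; |τ_Q| = 2.

Equivalence classes: [e=h], [f], [g].
Quotient map π: X → X/∼ sends e ↦ [e=h], f ↦ [f], g ↦ [g], h ↦ [e=h].
For each subset V ⊆ X/∼, compute π^{-1}(V) ⊆ X and check whether π^{-1}(V) ∈ τ. V is open in τ_Q iff π^{-1}(V) ∈ τ.
  V = {}: π^{-1}(V) = ∅ ∈ τ ✓.
  V = {[e=h]}: π^{-1}(V) = {e, h} ∉ τ ✗.
  V = {[f]}: π^{-1}(V) = {f} ∉ τ ✗.
  V = {[e=h], [f]}: π^{-1}(V) = {e, f, h} ∉ τ ✗.
  V = {[g]}: π^{-1}(V) = {g} ∉ τ ✗.
  V = {[e=h], [g]}: π^{-1}(V) = {e, g, h} ∉ τ ✗.
  V = {[f], [g]}: π^{-1}(V) = {f, g} ∉ τ ✗.
  V = {[e=h], [f], [g]}: π^{-1}(V) = {e, f, g, h} ∈ τ ✓.
Open sets in the quotient: τ_Q = {{}, {[e=h], [f], [g]}} (2 elements).


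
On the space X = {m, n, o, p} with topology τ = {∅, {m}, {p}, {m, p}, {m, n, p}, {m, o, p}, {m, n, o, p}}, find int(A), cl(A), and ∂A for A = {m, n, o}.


int(A) = {m}, cl(A) = {m, n, o}, ∂A = {n, o}.

Closed sets in (X, τ) are complements of opens:
  closed(X, τ) = {∅, {n}, {o}, {n, o}, {m, n, o}, {n, o, p}, {m, n, o, p}}.
int(A) = ⋃ {U ∈ τ : U ⊆ A}. Opens contained in A: ∅, {m}.
Taking the union of these: int(A) = {m}.
cl(A) = ⋂ {C closed : A ⊆ C}. Closed sets containing A: {m, n, o}, {m, n, o, p}.
Intersecting these: cl(A) = {m, n, o}.
∂A = cl(A) ∖ int(A) = {m, n, o} ∖ {m} = {n, o}.


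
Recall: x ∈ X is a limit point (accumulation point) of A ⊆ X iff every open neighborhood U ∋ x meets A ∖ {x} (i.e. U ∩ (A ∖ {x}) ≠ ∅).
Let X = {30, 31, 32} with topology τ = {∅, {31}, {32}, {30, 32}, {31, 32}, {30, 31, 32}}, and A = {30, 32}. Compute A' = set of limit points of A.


A' = {30}

For each x ∈ X, list the open sets U ∈ τ with x ∈ U, then check whether U ∩ (A ∖ {x}) ≠ ∅ for every such U.
  x = 30: opens ∋ x are {30, 32}, {30, 31, 32}; each meets A ∖ {30}, so x IS a limit point.
  x = 31: open {31} ∋ x has {31} ∩ (A ∖ {31}) = ∅, so x is NOT a limit point.
  x = 32: open {32} ∋ x has {32} ∩ (A ∖ {32}) = ∅, so x is NOT a limit point.
Collecting: A' = {30}.


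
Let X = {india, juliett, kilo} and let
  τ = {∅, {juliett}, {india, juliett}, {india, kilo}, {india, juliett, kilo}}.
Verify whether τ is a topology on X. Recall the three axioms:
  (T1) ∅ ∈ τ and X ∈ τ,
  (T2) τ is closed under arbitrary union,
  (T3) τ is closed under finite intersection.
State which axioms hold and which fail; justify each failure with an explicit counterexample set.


τ is NOT a topology on X.

Axiom (T1): ∅ ∈ τ? Yes; X ∈ τ? Yes.
Axiom (T2/T3): check pairwise unions and intersections of members of τ.
Counterexample for (T3): {india, juliett} ∩ {india, kilo} = {india} ∉ τ. Therefore τ is NOT a topology.


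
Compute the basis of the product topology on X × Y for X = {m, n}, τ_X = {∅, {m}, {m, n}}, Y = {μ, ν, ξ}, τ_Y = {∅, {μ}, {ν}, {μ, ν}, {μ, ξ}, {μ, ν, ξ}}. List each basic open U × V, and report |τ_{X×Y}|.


Basis B = {∅ × ∅, {m} × {μ}, {m} × {ν}, {m} × {μ, ν}, {m} × {μ, ξ}, {m, n} × {μ}, {m, n} × {ν}, {m} × {μ, ν, ξ}, {m, n} × {μ, ν}, {m, n} × {μ, ξ}, {m, n} × {μ, ν, ξ}}; |τ_{X×Y}| = 18.

Enumerate products U × V with U ∈ τ_X, V ∈ τ_Y (deduplicated):
  ∅ × ∅ = {} (∅)
  {m} × {μ} = {(m,μ)}
  {m} × {ν} = {(m,ν)}
  {m} × {μ, ν} = {(m,μ), (m,ν)}
  {m} × {μ, ξ} = {(m,μ), (m,ξ)}
  {m, n} × {μ} = {(m,μ), (n,μ)}
  {m, n} × {ν} = {(m,ν), (n,ν)}
  {m} × {μ, ν, ξ} = {(m,μ), (m,ν), (m,ξ)}
  {m, n} × {μ, ν} = {(m,μ), (m,ν), (n,μ), (n,ν)}
  {m, n} × {μ, ξ} = {(m,μ), (m,ξ), (n,μ), (n,ξ)}
  {m, n} × {μ, ν, ξ} = {(m,μ), (m,ν), (m,ξ), (n,μ), (n,ν), (n,ξ)}
These 11 distinct sets form the basis B.
Close under arbitrary unions to get τ_{X×Y}; counting gives |τ_{X×Y}| = 18.


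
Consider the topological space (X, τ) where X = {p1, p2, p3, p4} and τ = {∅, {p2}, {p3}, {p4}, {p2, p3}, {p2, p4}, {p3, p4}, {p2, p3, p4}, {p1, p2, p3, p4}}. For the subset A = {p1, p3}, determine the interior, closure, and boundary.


int(A) = {p3}, cl(A) = {p1, p3}, ∂A = {p1}.

Closed sets in (X, τ) are complements of opens:
  closed(X, τ) = {∅, {p1}, {p1, p2}, {p1, p3}, {p1, p4}, {p1, p2, p3}, {p1, p2, p4}, {p1, p3, p4}, {p1, p2, p3, p4}}.
int(A) = ⋃ {U ∈ τ : U ⊆ A}. Opens contained in A: ∅, {p3}.
Taking the union of these: int(A) = {p3}.
cl(A) = ⋂ {C closed : A ⊆ C}. Closed sets containing A: {p1, p3}, {p1, p2, p3}, {p1, p3, p4}, {p1, p2, p3, p4}.
Intersecting these: cl(A) = {p1, p3}.
∂A = cl(A) ∖ int(A) = {p1, p3} ∖ {p3} = {p1}.


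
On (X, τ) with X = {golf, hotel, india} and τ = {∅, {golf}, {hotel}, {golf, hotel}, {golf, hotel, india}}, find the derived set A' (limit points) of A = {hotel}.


A' = {india}

For each x ∈ X, list the open sets U ∈ τ with x ∈ U, then check whether U ∩ (A ∖ {x}) ≠ ∅ for every such U.
  x = golf: open {golf} ∋ x has {golf} ∩ (A ∖ {golf}) = ∅, so x is NOT a limit point.
  x = hotel: open {hotel} ∋ x has {hotel} ∩ (A ∖ {hotel}) = ∅, so x is NOT a limit point.
  x = india: opens ∋ x are {golf, hotel, india}; each meets A ∖ {india}, so x IS a limit point.
Collecting: A' = {india}.


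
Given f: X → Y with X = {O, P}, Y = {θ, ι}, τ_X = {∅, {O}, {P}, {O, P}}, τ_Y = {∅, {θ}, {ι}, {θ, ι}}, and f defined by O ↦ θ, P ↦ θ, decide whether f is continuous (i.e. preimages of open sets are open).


f IS continuous.

Compute f^{-1}(U) for each U ∈ τ_Y:
  U = ∅: f^{-1}(U) = ∅ ∈ τ_X ✓.
  U = {θ}: f^{-1}(U) = {O, P} ∈ τ_X ✓.
  U = {ι}: f^{-1}(U) = ∅ ∈ τ_X ✓.
  U = {θ, ι}: f^{-1}(U) = {O, P} ∈ τ_X ✓.
Every preimage lies in τ_X, so f IS continuous.


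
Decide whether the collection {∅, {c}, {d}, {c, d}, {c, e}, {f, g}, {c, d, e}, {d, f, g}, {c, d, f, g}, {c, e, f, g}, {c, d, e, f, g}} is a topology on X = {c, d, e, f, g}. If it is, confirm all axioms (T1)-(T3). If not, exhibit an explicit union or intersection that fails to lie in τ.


τ is NOT a topology on X.

Axiom (T1): ∅ ∈ τ? Yes; X ∈ τ? Yes.
Axiom (T2/T3): check pairwise unions and intersections of members of τ.
Counterexample for (T2): {c} ∪ {f, g} = {c, f, g} ∉ τ. Therefore τ is NOT a topology.


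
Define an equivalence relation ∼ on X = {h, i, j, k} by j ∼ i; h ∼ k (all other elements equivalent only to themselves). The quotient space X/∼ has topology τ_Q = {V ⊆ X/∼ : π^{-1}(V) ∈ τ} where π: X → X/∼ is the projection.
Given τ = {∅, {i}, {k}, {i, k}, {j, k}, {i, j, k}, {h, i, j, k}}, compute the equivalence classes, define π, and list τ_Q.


X/∼ = {[h=k], [i=j]}; |τ_Q| = 2.

Equivalence classes: [h=k], [i=j].
Quotient map π: X → X/∼ sends h ↦ [h=k], i ↦ [i=j], j ↦ [i=j], k ↦ [h=k].
For each subset V ⊆ X/∼, compute π^{-1}(V) ⊆ X and check whether π^{-1}(V) ∈ τ. V is open in τ_Q iff π^{-1}(V) ∈ τ.
  V = {}: π^{-1}(V) = ∅ ∈ τ ✓.
  V = {[h=k]}: π^{-1}(V) = {h, k} ∉ τ ✗.
  V = {[i=j]}: π^{-1}(V) = {i, j} ∉ τ ✗.
  V = {[h=k], [i=j]}: π^{-1}(V) = {h, i, j, k} ∈ τ ✓.
Open sets in the quotient: τ_Q = {{}, {[h=k], [i=j]}} (2 elements).
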